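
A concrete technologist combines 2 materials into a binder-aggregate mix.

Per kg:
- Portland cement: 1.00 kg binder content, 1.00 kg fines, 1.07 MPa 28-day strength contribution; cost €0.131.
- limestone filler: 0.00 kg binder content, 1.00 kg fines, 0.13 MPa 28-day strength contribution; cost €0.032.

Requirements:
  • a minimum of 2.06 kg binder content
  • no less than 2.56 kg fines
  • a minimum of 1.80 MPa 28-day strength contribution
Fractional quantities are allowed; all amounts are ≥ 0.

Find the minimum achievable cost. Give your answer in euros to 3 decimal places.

€0.286

Set it up as a linear program. Let x1 = kg of Portland cement, x2 = kg of limestone filler.
Minimize 0.131x1 + 0.032x2 subject to:
  1x1 ≥ 2.06   (binder content)
  1x1 + 1x2 ≥ 2.56   (fines)
  1.07x1 + 0.13x2 ≥ 1.8   (28-day strength contribution)
  x1, x2 ≥ 0.
Both inputs are positive at the optimum. There the binder content and fines constraints are tight.
Solving gives x1 = 2.06, x2 = 0.5.
Total cost: 0.131·2.06 + 0.032·0.5 = 0.28586.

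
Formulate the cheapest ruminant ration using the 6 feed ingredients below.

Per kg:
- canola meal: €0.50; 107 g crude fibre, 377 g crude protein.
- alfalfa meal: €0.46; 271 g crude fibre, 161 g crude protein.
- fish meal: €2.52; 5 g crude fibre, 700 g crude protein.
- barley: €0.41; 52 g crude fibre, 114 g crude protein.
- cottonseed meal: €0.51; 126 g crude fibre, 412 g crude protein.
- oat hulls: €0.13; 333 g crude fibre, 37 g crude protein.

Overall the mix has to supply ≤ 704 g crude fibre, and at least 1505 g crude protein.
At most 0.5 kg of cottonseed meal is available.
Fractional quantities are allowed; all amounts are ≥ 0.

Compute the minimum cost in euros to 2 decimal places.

Let x1 = kg of canola meal, x2 = kg of alfalfa meal, x3 = kg of fish meal, x4 = kg of barley, x5 = kg of cottonseed meal, x6 = kg of oat hulls.
Minimise 0.5x1 + 0.46x2 + 2.52x3 + 0.41x4 + 0.51x5 + 0.13x6 subject to:
  107x1 + 271x2 + 5x3 + 52x4 + 126x5 + 333x6 ≤ 704   (crude fibre)
  377x1 + 161x2 + 700x3 + 114x4 + 412x5 + 37x6 ≥ 1505   (crude protein)
  x5 ≤ 0.5
  x1, x2, x3, x4, x5, x6 ≥ 0.
At the optimum only canola meal, cottonseed meal are positive (alfalfa meal, fish meal, barley, oat hulls = 0). The crude protein and the cottonseed meal cap requirements are met with equality.
That vertex is x1 = 3.446, x5 = 0.5.
Total cost: 0.5·3.446 + 0.51·0.5 = 1.9780.

€1.98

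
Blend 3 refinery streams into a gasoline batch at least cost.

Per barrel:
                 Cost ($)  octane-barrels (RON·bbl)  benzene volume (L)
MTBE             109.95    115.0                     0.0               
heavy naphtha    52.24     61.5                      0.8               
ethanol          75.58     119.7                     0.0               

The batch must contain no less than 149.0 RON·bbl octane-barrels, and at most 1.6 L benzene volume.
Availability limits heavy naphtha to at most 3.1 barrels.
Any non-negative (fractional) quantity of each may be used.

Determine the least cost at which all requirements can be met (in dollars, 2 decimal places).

Let x1 = barrels of MTBE, x2 = barrels of heavy naphtha, x3 = barrels of ethanol.
min 109.95x1 + 52.24x2 + 75.58x3 with:
  115x1 + 61.5x2 + 119.7x3 ≥ 149   (octane-barrels)
  0.8x2 ≤ 1.6   (benzene volume)
  x2 ≤ 3.1
  x1, x2, x3 ≥ 0.
The minimum-cost mix takes nothing from MTBE, heavy naphtha — only ethanol. The octane-barrels requirement is met with equality.
Optimal quantities: ethanol = 1.2448 barrels.
Total cost: 75.58·1.2448 = 94.0820.

$94.08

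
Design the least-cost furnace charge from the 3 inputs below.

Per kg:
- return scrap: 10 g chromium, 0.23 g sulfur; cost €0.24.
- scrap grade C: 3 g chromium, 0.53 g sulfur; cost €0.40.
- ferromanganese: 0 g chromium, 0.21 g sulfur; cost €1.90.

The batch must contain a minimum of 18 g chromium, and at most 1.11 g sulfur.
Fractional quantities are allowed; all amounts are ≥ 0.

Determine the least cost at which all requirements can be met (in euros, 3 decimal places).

Set it up as a linear program. Let x1 = kg of return scrap, x2 = kg of scrap grade C, x3 = kg of ferromanganese.
Minimize 0.24x1 + 0.4x2 + 1.9x3 with:
  10x1 + 3x2 ≥ 18   (chromium)
  0.23x1 + 0.53x2 + 0.21x3 ≤ 1.11   (sulfur)
  x1, x2, x3 ≥ 0.
At the optimum only return scrap is positive (scrap grade C, ferromanganese = 0). Binding constraint: chromium.
Optimal quantities: return scrap = 1.8 kg.
Hence cost = 0.24·1.8 = €0.43200.

€0.432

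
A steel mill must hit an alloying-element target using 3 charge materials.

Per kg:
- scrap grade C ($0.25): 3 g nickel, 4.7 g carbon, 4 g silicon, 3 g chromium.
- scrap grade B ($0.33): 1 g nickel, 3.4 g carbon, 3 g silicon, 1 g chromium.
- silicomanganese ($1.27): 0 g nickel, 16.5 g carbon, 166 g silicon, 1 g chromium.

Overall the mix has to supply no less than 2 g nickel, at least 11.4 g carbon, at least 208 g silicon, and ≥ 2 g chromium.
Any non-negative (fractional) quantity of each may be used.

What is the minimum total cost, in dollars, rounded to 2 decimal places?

Treat it as an LP. Let x1 = kg of scrap grade C, x2 = kg of scrap grade B, x3 = kg of silicomanganese.
Minimise 0.25x1 + 0.33x2 + 1.27x3 s.t.:
  3x1 + 1x2 ≥ 2   (nickel)
  4.7x1 + 3.4x2 + 16.5x3 ≥ 11.4   (carbon)
  4x1 + 3x2 + 166x3 ≥ 208   (silicon)
  3x1 + 1x2 + 1x3 ≥ 2   (chromium)
  x1, x2, x3 ≥ 0.
The minimum-cost mix takes nothing from scrap grade B — only scrap grade C, silicomanganese. There the nickel and silicon constraints are tight.
Optimal quantities: scrap grade C = 0.6667 kg, silicomanganese = 1.237 kg.
Cost = 0.25·0.6667 + 1.27·1.237 = 1.7377.

$1.74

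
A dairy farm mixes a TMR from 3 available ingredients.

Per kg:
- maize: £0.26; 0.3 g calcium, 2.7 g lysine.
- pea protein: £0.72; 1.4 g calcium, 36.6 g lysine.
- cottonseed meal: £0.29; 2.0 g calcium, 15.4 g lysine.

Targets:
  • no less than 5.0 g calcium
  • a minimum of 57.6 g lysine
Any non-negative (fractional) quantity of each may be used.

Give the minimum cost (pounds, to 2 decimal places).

£1.08

Let x1 = kg of maize, x2 = kg of pea protein, x3 = kg of cottonseed meal.
min 0.26x1 + 0.72x2 + 0.29x3 s.t.:
  0.3x1 + 1.4x2 + 2x3 ≥ 5   (calcium)
  2.7x1 + 36.6x2 + 15.4x3 ≥ 57.6   (lysine)
  x1, x2, x3 ≥ 0.
The minimum-cost mix takes nothing from maize, pea protein — only cottonseed meal. The lysine requirement is met with equality.
Optimal quantities: cottonseed meal = 3.74 kg.
Objective = 0.29·3.74 = 1.0846.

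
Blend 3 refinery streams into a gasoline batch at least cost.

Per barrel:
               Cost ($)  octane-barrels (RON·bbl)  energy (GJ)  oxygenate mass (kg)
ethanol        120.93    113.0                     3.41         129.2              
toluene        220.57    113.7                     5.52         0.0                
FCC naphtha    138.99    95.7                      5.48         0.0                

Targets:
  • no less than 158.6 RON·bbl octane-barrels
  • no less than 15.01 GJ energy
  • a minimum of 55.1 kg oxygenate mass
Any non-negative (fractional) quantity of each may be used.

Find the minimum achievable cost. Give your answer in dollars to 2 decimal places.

Let x1 = barrels of ethanol, x2 = barrels of toluene, x3 = barrels of FCC naphtha.
min 120.93x1 + 220.57x2 + 138.99x3 subject to:
  113x1 + 113.7x2 + 95.7x3 ≥ 158.6   (octane-barrels)
  3.41x1 + 5.52x2 + 5.48x3 ≥ 15.01   (energy)
  129.2x1 ≥ 55.1   (oxygenate mass)
  x1, x2, x3 ≥ 0.
At the optimum only ethanol, FCC naphtha are positive (toluene = 0). There the energy and oxygenate mass constraints are tight.
That vertex is x1 = 0.42647, x3 = 2.4737.
Cost = 120.93·0.42647 + 138.99·2.4737 = 395.3926.

$395.39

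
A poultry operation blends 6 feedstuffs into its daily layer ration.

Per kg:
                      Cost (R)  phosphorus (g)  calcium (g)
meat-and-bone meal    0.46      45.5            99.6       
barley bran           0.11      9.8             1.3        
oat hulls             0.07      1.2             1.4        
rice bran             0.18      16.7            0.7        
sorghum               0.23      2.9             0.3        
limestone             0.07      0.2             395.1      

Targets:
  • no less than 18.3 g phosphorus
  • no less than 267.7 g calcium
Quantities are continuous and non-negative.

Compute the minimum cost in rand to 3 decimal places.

This is a linear program. Let x1 = kg of meat-and-bone meal, x2 = kg of barley bran, x3 = kg of oat hulls, x4 = kg of rice bran, x5 = kg of sorghum, x6 = kg of limestone.
min 0.46x1 + 0.11x2 + 0.07x3 + 0.18x4 + 0.23x5 + 0.07x6 with:
  45.5x1 + 9.8x2 + 1.2x3 + 16.7x4 + 2.9x5 + 0.2x6 ≥ 18.3   (phosphorus)
  99.6x1 + 1.3x2 + 1.4x3 + 0.7x4 + 0.3x5 + 395.1x6 ≥ 267.7   (calcium)
  x1, x2, x3, x4, x5, x6 ≥ 0.
The optimal basis is {meat-and-bone meal, limestone}; barley bran, oat hulls, rice bran, sorghum drop out. The phosphorus and calcium requirements are met with equality.
Solving gives x1 = 0.3997, x6 = 0.5768.
Total cost: 0.46·0.3997 + 0.07·0.5768 = 0.22424.

R0.224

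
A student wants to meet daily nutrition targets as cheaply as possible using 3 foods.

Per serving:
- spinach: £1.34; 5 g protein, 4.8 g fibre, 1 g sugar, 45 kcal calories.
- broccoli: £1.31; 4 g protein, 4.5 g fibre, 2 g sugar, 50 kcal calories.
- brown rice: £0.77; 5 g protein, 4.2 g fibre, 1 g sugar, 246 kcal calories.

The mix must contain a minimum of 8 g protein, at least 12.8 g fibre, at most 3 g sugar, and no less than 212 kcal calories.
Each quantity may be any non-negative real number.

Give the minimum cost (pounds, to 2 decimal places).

£2.50

This is a linear program. Let x1 = servings of spinach, x2 = servings of broccoli, x3 = servings of brown rice.
Minimize 1.34x1 + 1.31x2 + 0.77x3 with:
  5x1 + 4x2 + 5x3 ≥ 8   (protein)
  4.8x1 + 4.5x2 + 4.2x3 ≥ 12.8   (fibre)
  1x1 + 2x2 + 1x3 ≤ 3   (sugar)
  45x1 + 50x2 + 246x3 ≥ 212   (calories)
  x1, x2, x3 ≥ 0.
The minimum-cost mix takes nothing from broccoli — only spinach, brown rice. There the fibre and sugar constraints are tight.
Solving gives x1 = 0.3333, x3 = 2.667.
Hence cost = 1.34·0.3333 + 0.77·2.667 = £2.5002.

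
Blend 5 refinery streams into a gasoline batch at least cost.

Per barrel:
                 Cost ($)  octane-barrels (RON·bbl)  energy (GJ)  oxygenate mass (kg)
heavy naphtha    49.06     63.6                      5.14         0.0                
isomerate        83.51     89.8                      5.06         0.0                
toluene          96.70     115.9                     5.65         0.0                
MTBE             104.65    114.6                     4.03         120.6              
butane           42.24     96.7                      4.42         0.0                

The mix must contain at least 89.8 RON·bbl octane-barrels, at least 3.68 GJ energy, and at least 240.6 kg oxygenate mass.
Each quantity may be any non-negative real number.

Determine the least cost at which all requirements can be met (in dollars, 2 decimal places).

Treat it as an LP. Let x1 = barrels of heavy naphtha, x2 = barrels of isomerate, x3 = barrels of toluene, x4 = barrels of MTBE, x5 = barrels of butane.
Minimize 49.06x1 + 83.51x2 + 96.7x3 + 104.65x4 + 42.24x5 with:
  63.6x1 + 89.8x2 + 115.9x3 + 114.6x4 + 96.7x5 ≥ 89.8   (octane-barrels)
  5.14x1 + 5.06x2 + 5.65x3 + 4.03x4 + 4.42x5 ≥ 3.68   (energy)
  120.6x4 ≥ 240.6   (oxygenate mass)
  x1, x2, x3, x4, x5 ≥ 0.
The optimal basis is {MTBE}; heavy naphtha, isomerate, toluene, butane drop out. Binding constraint: oxygenate mass.
That vertex is x4 = 1.995.
Cost = 104.65·1.995 = 208.7768.

$208.78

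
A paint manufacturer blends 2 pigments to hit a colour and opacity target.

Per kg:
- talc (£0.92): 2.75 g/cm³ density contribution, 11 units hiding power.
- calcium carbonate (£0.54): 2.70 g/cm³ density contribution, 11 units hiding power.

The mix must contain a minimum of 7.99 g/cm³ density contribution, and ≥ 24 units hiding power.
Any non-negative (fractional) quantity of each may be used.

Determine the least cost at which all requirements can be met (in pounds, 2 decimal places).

£1.60

Treat it as an LP. Let x1 = kg of talc, x2 = kg of calcium carbonate.
Minimise 0.92x1 + 0.54x2 with:
  2.75x1 + 2.7x2 ≥ 7.99   (density contribution)
  11x1 + 11x2 ≥ 24   (hiding power)
  x1, x2 ≥ 0.
The optimal basis is {calcium carbonate}; talc drops out. The density contribution requirement is met with equality.
Optimal quantities: calcium carbonate = 2.959 kg.
Cost = 0.54·2.959 = 1.5979.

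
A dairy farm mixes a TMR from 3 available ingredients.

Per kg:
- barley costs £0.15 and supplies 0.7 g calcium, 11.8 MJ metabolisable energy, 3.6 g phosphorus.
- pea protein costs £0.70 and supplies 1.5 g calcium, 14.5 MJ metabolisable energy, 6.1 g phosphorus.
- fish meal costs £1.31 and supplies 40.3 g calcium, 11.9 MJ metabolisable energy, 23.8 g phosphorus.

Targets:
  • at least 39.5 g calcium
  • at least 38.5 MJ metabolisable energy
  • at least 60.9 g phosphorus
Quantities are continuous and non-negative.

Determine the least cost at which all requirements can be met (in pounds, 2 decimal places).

Let x1 = kg of barley, x2 = kg of pea protein, x3 = kg of fish meal.
min 0.15x1 + 0.7x2 + 1.31x3 s.t.:
  0.7x1 + 1.5x2 + 40.3x3 ≥ 39.5   (calcium)
  11.8x1 + 14.5x2 + 11.9x3 ≥ 38.5   (metabolisable energy)
  3.6x1 + 6.1x2 + 23.8x3 ≥ 60.9   (phosphorus)
  x1, x2, x3 ≥ 0.
At the optimum only barley, fish meal are positive (pea protein = 0). Binding constraints: calcium and phosphorus.
Optimal quantities: barley = 11.79 kg, fish meal = 0.7753 kg.
Objective = 0.15·11.79 + 1.31·0.7753 = 2.7841.

£2.78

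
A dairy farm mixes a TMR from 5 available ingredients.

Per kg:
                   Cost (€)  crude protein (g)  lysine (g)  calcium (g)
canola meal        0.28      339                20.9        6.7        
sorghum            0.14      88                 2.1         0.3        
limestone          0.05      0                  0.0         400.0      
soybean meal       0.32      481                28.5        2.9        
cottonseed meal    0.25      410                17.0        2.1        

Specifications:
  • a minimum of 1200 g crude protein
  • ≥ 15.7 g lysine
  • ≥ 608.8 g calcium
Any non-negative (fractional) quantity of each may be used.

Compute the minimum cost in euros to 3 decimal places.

This is a linear program. Let x1 = kg of canola meal, x2 = kg of sorghum, x3 = kg of limestone, x4 = kg of soybean meal, x5 = kg of cottonseed meal.
Minimise 0.28x1 + 0.14x2 + 0.05x3 + 0.32x4 + 0.25x5 with:
  339x1 + 88x2 + 481x4 + 410x5 ≥ 1200   (crude protein)
  20.9x1 + 2.1x2 + 28.5x4 + 17x5 ≥ 15.7   (lysine)
  6.7x1 + 0.3x2 + 400x3 + 2.9x4 + 2.1x5 ≥ 608.8   (calcium)
  x1, x2, x3, x4, x5 ≥ 0.
The optimal basis is {limestone, cottonseed meal}; canola meal, sorghum, soybean meal drop out. Binding constraints: crude protein and calcium.
Optimal quantities: limestone = 1.507 kg, cottonseed meal = 2.927 kg.
Cost = 0.05·1.507 + 0.25·2.927 = 0.80710.

€0.807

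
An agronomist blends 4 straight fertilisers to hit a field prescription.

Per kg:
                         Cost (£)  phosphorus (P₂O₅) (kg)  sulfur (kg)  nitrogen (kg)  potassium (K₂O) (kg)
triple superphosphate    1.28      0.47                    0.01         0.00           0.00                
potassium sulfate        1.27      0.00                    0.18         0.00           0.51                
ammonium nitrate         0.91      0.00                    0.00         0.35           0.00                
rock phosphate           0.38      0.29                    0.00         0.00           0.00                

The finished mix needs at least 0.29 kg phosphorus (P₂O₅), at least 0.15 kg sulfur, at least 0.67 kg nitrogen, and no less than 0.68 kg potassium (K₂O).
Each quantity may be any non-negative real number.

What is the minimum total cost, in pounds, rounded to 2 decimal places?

£3.82

Let x1 = kg of triple superphosphate, x2 = kg of potassium sulfate, x3 = kg of ammonium nitrate, x4 = kg of rock phosphate.
Minimize 1.28x1 + 1.27x2 + 0.91x3 + 0.38x4 s.t.:
  0.47x1 + 0.29x4 ≥ 0.29   (phosphorus (P₂O₅))
  0.01x1 + 0.18x2 ≥ 0.15   (sulfur)
  0.35x3 ≥ 0.67   (nitrogen)
  0.51x2 ≥ 0.68   (potassium (K₂O))
  x1, x2, x3, x4 ≥ 0.
The cheapest feasible vertex uses only potassium sulfate, ammonium nitrate, rock phosphate; triple superphosphate is not used. The phosphorus (P₂O₅), nitrogen, potassium (K₂O) requirements are met with equality.
Optimal quantities: potassium sulfate = 1.3333 kg, ammonium nitrate = 1.9143 kg, rock phosphate = 1 kg.
Objective = 1.27·1.3333 + 0.91·1.9143 + 0.38·1 = 3.8153.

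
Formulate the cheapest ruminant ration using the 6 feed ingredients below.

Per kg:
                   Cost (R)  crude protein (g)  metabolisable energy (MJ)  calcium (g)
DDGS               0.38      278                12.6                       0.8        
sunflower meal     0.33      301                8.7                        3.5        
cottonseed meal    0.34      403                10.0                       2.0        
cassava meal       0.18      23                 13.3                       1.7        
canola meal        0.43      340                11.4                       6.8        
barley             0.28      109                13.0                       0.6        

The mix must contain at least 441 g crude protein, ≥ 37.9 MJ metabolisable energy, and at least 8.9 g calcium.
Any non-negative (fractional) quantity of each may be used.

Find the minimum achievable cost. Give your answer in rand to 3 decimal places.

Let x1 = kg of DDGS, x2 = kg of sunflower meal, x3 = kg of cottonseed meal, x4 = kg of cassava meal, x5 = kg of canola meal, x6 = kg of barley.
Minimise 0.38x1 + 0.33x2 + 0.34x3 + 0.18x4 + 0.43x5 + 0.28x6 subject to:
  278x1 + 301x2 + 403x3 + 23x4 + 340x5 + 109x6 ≥ 441   (crude protein)
  12.6x1 + 8.7x2 + 10x3 + 13.3x4 + 11.4x5 + 13x6 ≥ 37.9   (metabolisable energy)
  0.8x1 + 3.5x2 + 2x3 + 1.7x4 + 6.8x5 + 0.6x6 ≥ 8.9   (calcium)
  x1, x2, x3, x4, x5, x6 ≥ 0.
The optimal basis is {cottonseed meal, cassava meal, canola meal}; DDGS, sunflower meal, barley drop out. The crude protein, metabolisable energy, calcium requirements are met with equality.
That vertex is x3 = 0.3865, x4 = 1.953, x5 = 0.7069.
Objective = 0.34·0.3865 + 0.18·1.953 + 0.43·0.7069 = 0.78692.

R0.787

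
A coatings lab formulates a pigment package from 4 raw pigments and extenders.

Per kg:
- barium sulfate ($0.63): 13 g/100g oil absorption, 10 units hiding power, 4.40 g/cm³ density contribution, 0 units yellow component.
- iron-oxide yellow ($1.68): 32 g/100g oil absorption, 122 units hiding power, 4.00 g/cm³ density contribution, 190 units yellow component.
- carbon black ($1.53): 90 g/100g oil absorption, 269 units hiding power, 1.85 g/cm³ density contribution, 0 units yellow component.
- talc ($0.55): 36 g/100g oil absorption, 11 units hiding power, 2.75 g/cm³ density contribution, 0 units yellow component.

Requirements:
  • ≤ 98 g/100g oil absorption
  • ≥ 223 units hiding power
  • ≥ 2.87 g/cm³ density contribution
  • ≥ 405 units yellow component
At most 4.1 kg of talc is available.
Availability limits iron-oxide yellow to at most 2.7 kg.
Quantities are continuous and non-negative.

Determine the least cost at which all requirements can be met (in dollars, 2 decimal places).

Let x1 = kg of barium sulfate, x2 = kg of iron-oxide yellow, x3 = kg of carbon black, x4 = kg of talc.
Minimise 0.63x1 + 1.68x2 + 1.53x3 + 0.55x4 s.t.:
  13x1 + 32x2 + 90x3 + 36x4 ≤ 98   (oil absorption)
  10x1 + 122x2 + 269x3 + 11x4 ≥ 223   (hiding power)
  4.4x1 + 4x2 + 1.85x3 + 2.75x4 ≥ 2.87   (density contribution)
  190x2 ≥ 405   (yellow component)
  x4 ≤ 4.1
  x2 ≤ 2.7
  x1, x2, x3, x4 ≥ 0.
The minimum-cost mix takes nothing from barium sulfate, carbon black, talc — only iron-oxide yellow. There the yellow component constraint is tight.
Solving gives x2 = 2.132.
Total cost: 1.68·2.132 = 3.5818.

$3.58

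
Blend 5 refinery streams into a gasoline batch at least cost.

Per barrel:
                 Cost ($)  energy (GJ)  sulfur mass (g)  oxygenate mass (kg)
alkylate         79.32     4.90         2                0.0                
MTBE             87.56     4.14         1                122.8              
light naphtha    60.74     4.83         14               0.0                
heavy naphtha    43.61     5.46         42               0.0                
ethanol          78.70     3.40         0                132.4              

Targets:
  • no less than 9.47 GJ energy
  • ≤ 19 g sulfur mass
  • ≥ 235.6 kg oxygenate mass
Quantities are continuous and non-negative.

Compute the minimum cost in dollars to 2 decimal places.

$174.35

Let x1 = barrels of alkylate, x2 = barrels of MTBE, x3 = barrels of light naphtha, x4 = barrels of heavy naphtha, x5 = barrels of ethanol.
min 79.32x1 + 87.56x2 + 60.74x3 + 43.61x4 + 78.7x5 s.t.:
  4.9x1 + 4.14x2 + 4.83x3 + 5.46x4 + 3.4x5 ≥ 9.47   (energy)
  2x1 + 1x2 + 14x3 + 42x4 ≤ 19   (sulfur mass)
  122.8x2 + 132.4x5 ≥ 235.6   (oxygenate mass)
  x1, x2, x3, x4, x5 ≥ 0.
The cheapest feasible vertex uses only light naphtha, heavy naphtha, ethanol; alkylate, MTBE are not used. The energy, sulfur mass, oxygenate mass requirements are met with equality.
Optimal quantities: light naphtha = 0.31556 barrels, heavy naphtha = 0.34719 barrels, ethanol = 1.7795 barrels.
Total cost: 60.74·0.31556 + 43.61·0.34719 + 78.7·1.7795 = 174.3547.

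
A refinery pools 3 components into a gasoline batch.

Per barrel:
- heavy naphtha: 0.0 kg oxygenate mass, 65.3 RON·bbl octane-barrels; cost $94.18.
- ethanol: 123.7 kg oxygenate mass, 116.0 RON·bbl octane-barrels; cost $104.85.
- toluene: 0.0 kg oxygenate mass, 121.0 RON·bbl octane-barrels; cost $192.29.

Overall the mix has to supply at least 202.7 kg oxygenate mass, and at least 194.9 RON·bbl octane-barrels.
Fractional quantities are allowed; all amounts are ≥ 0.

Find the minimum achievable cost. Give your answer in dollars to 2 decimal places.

Treat it as an LP. Let x1 = barrels of heavy naphtha, x2 = barrels of ethanol, x3 = barrels of toluene.
min 94.18x1 + 104.85x2 + 192.29x3 subject to:
  123.7x2 ≥ 202.7   (oxygenate mass)
  65.3x1 + 116x2 + 121x3 ≥ 194.9   (octane-barrels)
  x1, x2, x3 ≥ 0.
The minimum-cost mix takes nothing from heavy naphtha, toluene — only ethanol. Binding constraint: octane-barrels.
That vertex is x2 = 1.6802.
Hence cost = 104.85·1.6802 = $176.1690.

$176.17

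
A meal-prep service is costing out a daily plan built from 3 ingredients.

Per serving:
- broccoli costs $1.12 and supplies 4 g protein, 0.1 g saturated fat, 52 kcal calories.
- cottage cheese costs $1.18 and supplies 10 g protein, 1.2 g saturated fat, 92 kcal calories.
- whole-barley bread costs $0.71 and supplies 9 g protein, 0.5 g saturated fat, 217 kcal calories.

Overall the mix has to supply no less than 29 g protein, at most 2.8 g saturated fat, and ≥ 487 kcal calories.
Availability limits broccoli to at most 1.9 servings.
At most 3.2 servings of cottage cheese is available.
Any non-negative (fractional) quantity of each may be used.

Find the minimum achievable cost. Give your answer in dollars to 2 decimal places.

Set it up as a linear program. Let x1 = servings of broccoli, x2 = servings of cottage cheese, x3 = servings of whole-barley bread.
Minimize 1.12x1 + 1.18x2 + 0.71x3 s.t.:
  4x1 + 10x2 + 9x3 ≥ 29   (protein)
  0.1x1 + 1.2x2 + 0.5x3 ≤ 2.8   (saturated fat)
  52x1 + 92x2 + 217x3 ≥ 487   (calories)
  x1 ≤ 1.9
  x2 ≤ 3.2
  x1, x2, x3 ≥ 0.
The optimal basis is {whole-barley bread}; broccoli, cottage cheese drop out. Binding constraint: protein.
Solving gives x3 = 3.222.
Cost = 0.71·3.222 = 2.2876.

$2.29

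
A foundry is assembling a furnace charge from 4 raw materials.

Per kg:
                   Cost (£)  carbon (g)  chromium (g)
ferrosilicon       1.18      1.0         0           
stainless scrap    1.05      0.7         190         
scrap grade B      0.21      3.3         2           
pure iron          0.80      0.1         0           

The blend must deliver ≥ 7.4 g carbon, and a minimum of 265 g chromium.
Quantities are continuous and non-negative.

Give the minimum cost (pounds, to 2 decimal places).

£1.85

This is a linear program. Let x1 = kg of ferrosilicon, x2 = kg of stainless scrap, x3 = kg of scrap grade B, x4 = kg of pure iron.
min 1.18x1 + 1.05x2 + 0.21x3 + 0.8x4 subject to:
  1x1 + 0.7x2 + 3.3x3 + 0.1x4 ≥ 7.4   (carbon)
  190x2 + 2x3 ≥ 265   (chromium)
  x1, x2, x3, x4 ≥ 0.
At the optimum only stainless scrap, scrap grade B are positive (ferrosilicon, pure iron = 0). There the carbon and chromium constraints are tight.
Optimal quantities: stainless scrap = 1.374 kg, scrap grade B = 1.951 kg.
Cost = 1.05·1.374 + 0.21·1.951 = 1.8524.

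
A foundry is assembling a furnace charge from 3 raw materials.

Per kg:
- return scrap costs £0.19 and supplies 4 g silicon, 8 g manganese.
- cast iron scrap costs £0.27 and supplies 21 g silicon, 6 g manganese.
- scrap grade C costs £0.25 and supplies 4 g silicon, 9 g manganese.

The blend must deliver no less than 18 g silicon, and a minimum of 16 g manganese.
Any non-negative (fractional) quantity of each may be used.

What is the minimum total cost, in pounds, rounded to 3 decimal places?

Let x1 = kg of return scrap, x2 = kg of cast iron scrap, x3 = kg of scrap grade C.
min 0.19x1 + 0.27x2 + 0.25x3 with:
  4x1 + 21x2 + 4x3 ≥ 18   (silicon)
  8x1 + 6x2 + 9x3 ≥ 16   (manganese)
  x1, x2, x3 ≥ 0.
The minimum-cost mix takes nothing from scrap grade C — only return scrap, cast iron scrap. Binding constraints: silicon and manganese.
That vertex is x1 = 1.583, x2 = 0.5556.
Cost = 0.19·1.583 + 0.27·0.5556 = 0.45078.

£0.451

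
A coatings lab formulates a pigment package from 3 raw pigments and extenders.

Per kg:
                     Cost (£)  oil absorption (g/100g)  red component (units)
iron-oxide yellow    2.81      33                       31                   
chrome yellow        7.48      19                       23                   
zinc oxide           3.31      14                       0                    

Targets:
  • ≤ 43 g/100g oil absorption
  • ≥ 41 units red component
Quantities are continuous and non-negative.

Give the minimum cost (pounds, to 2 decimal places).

£4.35

This is a linear program. Let x1 = kg of iron-oxide yellow, x2 = kg of chrome yellow, x3 = kg of zinc oxide.
Minimise 2.81x1 + 7.48x2 + 3.31x3 with:
  33x1 + 19x2 + 14x3 ≤ 43   (oil absorption)
  31x1 + 23x2 ≥ 41   (red component)
  x1, x2, x3 ≥ 0.
At the optimum only iron-oxide yellow, chrome yellow are positive (zinc oxide = 0). The oil absorption and red component requirements are met with equality.
Optimal quantities: iron-oxide yellow = 1.235 kg, chrome yellow = 0.1176 kg.
Objective = 2.81·1.235 + 7.48·0.1176 = 4.3500.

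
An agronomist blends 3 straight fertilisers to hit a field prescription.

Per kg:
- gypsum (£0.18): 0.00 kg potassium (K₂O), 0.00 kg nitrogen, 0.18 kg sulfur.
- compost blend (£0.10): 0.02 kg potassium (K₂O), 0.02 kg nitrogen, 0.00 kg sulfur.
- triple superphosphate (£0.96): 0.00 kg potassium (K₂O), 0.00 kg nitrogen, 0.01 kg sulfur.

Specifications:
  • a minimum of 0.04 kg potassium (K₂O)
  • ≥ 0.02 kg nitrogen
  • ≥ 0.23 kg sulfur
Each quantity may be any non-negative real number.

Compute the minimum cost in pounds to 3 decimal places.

£0.430

Treat it as an LP. Let x1 = kg of gypsum, x2 = kg of compost blend, x3 = kg of triple superphosphate.
Minimize 0.18x1 + 0.1x2 + 0.96x3 subject to:
  0.02x2 ≥ 0.04   (potassium (K₂O))
  0.02x2 ≥ 0.02   (nitrogen)
  0.18x1 + 0.01x3 ≥ 0.23   (sulfur)
  x1, x2, x3 ≥ 0.
At the optimum only gypsum, compost blend are positive (triple superphosphate = 0). Binding constraints: potassium (K₂O) and sulfur.
Solving gives x1 = 1.278, x2 = 2.
Cost = 0.18·1.278 + 0.1·2 = 0.43004.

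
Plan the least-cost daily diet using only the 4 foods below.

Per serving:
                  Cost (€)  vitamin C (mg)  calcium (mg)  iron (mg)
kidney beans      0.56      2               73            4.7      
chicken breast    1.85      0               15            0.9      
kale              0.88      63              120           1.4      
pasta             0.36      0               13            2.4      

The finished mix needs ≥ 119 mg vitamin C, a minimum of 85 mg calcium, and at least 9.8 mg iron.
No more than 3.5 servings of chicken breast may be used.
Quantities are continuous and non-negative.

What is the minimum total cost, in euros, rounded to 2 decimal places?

Let x1 = servings of kidney beans, x2 = servings of chicken breast, x3 = servings of kale, x4 = servings of pasta.
Minimize 0.56x1 + 1.85x2 + 0.88x3 + 0.36x4 s.t.:
  2x1 + 63x3 ≥ 119   (vitamin C)
  73x1 + 15x2 + 120x3 + 13x4 ≥ 85   (calcium)
  4.7x1 + 0.9x2 + 1.4x3 + 2.4x4 ≥ 9.8   (iron)
  x2 ≤ 3.5
  x1, x2, x3, x4 ≥ 0.
The cheapest feasible vertex uses only kidney beans, kale; chicken breast, pasta are not used. There the vitamin C and iron constraints are tight.
Optimal quantities: kidney beans = 1.537 servings, kale = 1.84 servings.
Objective = 0.56·1.537 + 0.88·1.84 = 2.4799.

€2.48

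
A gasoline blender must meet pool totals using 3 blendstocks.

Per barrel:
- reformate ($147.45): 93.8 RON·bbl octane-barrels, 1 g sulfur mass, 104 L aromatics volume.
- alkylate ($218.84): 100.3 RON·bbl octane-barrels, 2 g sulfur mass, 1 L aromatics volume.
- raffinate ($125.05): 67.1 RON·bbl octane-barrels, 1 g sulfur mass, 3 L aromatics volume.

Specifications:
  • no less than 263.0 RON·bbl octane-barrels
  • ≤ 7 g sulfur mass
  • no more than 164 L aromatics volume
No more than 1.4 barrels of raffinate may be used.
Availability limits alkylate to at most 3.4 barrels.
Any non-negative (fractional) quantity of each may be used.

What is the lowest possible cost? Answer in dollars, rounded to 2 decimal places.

Treat it as an LP. Let x1 = barrels of reformate, x2 = barrels of alkylate, x3 = barrels of raffinate.
min 147.45x1 + 218.84x2 + 125.05x3 s.t.:
  93.8x1 + 100.3x2 + 67.1x3 ≥ 263   (octane-barrels)
  1x1 + 2x2 + 1x3 ≤ 7   (sulfur mass)
  104x1 + 1x2 + 3x3 ≤ 164   (aromatics volume)
  x3 ≤ 1.4
  x2 ≤ 3.4
  x1, x2, x3 ≥ 0.
All 3 inputs are positive at the optimum. There the octane-barrels, aromatics volume, the raffinate cap constraints are tight.
That vertex is x1 = 1.5341, x2 = 0.25084, x3 = 1.4.
Cost = 147.45·1.5341 + 218.84·0.25084 + 125.05·1.4 = 456.1669.

$456.17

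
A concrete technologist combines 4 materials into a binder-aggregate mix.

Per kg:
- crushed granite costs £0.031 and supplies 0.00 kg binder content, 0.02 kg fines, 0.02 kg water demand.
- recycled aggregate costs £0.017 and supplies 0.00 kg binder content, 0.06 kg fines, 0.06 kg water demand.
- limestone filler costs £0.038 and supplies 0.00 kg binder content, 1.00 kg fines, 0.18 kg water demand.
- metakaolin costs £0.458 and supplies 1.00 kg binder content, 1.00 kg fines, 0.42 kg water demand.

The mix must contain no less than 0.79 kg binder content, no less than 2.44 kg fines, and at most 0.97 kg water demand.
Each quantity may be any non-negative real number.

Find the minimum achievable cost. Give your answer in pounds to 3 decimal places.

£0.425

Treat it as an LP. Let x1 = kg of crushed granite, x2 = kg of recycled aggregate, x3 = kg of limestone filler, x4 = kg of metakaolin.
min 0.031x1 + 0.017x2 + 0.038x3 + 0.458x4 subject to:
  1x4 ≥ 0.79   (binder content)
  0.02x1 + 0.06x2 + 1x3 + 1x4 ≥ 2.44   (fines)
  0.02x1 + 0.06x2 + 0.18x3 + 0.42x4 ≤ 0.97   (water demand)
  x1, x2, x3, x4 ≥ 0.
The cheapest feasible vertex uses only limestone filler, metakaolin; crushed granite, recycled aggregate are not used. The binder content and fines requirements are met with equality.
So limestone filler = 1.65 kg, metakaolin = 0.79 kg.
Cost = 0.038·1.65 + 0.458·0.79 = 0.42452.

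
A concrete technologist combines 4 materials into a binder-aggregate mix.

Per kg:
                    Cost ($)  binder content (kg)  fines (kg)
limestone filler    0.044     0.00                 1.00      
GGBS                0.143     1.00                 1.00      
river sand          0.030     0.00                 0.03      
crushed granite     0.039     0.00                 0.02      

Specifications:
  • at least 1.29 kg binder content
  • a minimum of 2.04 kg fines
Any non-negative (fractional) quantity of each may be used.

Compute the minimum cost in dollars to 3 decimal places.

This is a linear program. Let x1 = kg of limestone filler, x2 = kg of GGBS, x3 = kg of river sand, x4 = kg of crushed granite.
Minimise 0.044x1 + 0.143x2 + 0.03x3 + 0.039x4 with:
  1x2 ≥ 1.29   (binder content)
  1x1 + 1x2 + 0.03x3 + 0.02x4 ≥ 2.04   (fines)
  x1, x2, x3, x4 ≥ 0.
The minimum-cost mix takes nothing from river sand, crushed granite — only limestone filler, GGBS. The binder content and fines requirements are met with equality.
Optimal quantities: limestone filler = 0.75 kg, GGBS = 1.29 kg.
Hence cost = 0.044·0.75 + 0.143·1.29 = $0.21747.

$0.217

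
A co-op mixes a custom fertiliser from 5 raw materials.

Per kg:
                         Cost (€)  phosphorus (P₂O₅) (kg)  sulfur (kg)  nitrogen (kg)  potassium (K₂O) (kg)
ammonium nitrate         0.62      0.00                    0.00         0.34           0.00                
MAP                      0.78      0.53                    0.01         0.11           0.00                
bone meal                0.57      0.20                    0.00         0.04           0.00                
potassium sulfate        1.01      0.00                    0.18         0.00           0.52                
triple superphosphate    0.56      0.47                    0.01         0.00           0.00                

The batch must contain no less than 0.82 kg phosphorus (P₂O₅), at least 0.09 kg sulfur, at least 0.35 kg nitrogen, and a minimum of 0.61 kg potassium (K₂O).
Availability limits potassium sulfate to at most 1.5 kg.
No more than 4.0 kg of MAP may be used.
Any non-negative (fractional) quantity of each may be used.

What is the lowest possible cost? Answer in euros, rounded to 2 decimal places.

€2.72

Let x1 = kg of ammonium nitrate, x2 = kg of MAP, x3 = kg of bone meal, x4 = kg of potassium sulfate, x5 = kg of triple superphosphate.
Minimise 0.62x1 + 0.78x2 + 0.57x3 + 1.01x4 + 0.56x5 subject to:
  0.53x2 + 0.2x3 + 0.47x5 ≥ 0.82   (phosphorus (P₂O₅))
  0.01x2 + 0.18x4 + 0.01x5 ≥ 0.09   (sulfur)
  0.34x1 + 0.11x2 + 0.04x3 ≥ 0.35   (nitrogen)
  0.52x4 ≥ 0.61   (potassium (K₂O))
  x4 ≤ 1.5
  x2 ≤ 4
  x1, x2, x3, x4, x5 ≥ 0.
The minimum-cost mix takes nothing from bone meal, triple superphosphate — only ammonium nitrate, MAP, potassium sulfate. The phosphorus (P₂O₅), nitrogen, potassium (K₂O) requirements are met with equality.
That vertex is x1 = 0.5289, x2 = 1.547, x4 = 1.173.
Hence cost = 0.62·0.5289 + 0.78·1.547 + 1.01·1.173 = €2.7193.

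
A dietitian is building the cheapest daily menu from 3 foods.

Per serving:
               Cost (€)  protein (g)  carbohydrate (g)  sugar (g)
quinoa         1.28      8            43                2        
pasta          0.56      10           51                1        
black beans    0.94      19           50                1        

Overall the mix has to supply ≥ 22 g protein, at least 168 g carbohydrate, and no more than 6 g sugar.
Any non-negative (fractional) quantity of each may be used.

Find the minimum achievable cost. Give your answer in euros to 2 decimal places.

Let x1 = servings of quinoa, x2 = servings of pasta, x3 = servings of black beans.
Minimise 1.28x1 + 0.56x2 + 0.94x3 s.t.:
  8x1 + 10x2 + 19x3 ≥ 22   (protein)
  43x1 + 51x2 + 50x3 ≥ 168   (carbohydrate)
  2x1 + 1x2 + 1x3 ≤ 6   (sugar)
  x1, x2, x3 ≥ 0.
The cheapest feasible vertex uses only pasta; quinoa, black beans are not used. Binding constraint: carbohydrate.
Solving gives x2 = 3.294.
Total cost: 0.56·3.294 = 1.8446.

€1.84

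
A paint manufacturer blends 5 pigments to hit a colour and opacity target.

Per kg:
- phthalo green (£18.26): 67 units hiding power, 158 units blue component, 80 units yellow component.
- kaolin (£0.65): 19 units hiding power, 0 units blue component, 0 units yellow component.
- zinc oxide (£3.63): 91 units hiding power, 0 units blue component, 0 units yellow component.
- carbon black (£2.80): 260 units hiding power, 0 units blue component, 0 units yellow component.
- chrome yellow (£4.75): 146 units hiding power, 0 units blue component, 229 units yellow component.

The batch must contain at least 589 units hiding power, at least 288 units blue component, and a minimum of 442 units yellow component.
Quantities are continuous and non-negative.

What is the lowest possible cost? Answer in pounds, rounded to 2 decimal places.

Let x1 = kg of phthalo green, x2 = kg of kaolin, x3 = kg of zinc oxide, x4 = kg of carbon black, x5 = kg of chrome yellow.
Minimise 18.26x1 + 0.65x2 + 3.63x3 + 2.8x4 + 4.75x5 subject to:
  67x1 + 19x2 + 91x3 + 260x4 + 146x5 ≥ 589   (hiding power)
  158x1 ≥ 288   (blue component)
  80x1 + 229x5 ≥ 442   (yellow component)
  x1, x2, x3, x4, x5 ≥ 0.
The cheapest feasible vertex uses only phthalo green, carbon black, chrome yellow; kaolin, zinc oxide are not used. There the hiding power, blue component, yellow component constraints are tight.
So phthalo green = 1.823 kg, carbon black = 1.069 kg, chrome yellow = 1.293 kg.
Cost = 18.26·1.823 + 2.8·1.069 + 4.75·1.293 = 42.4229.

£42.42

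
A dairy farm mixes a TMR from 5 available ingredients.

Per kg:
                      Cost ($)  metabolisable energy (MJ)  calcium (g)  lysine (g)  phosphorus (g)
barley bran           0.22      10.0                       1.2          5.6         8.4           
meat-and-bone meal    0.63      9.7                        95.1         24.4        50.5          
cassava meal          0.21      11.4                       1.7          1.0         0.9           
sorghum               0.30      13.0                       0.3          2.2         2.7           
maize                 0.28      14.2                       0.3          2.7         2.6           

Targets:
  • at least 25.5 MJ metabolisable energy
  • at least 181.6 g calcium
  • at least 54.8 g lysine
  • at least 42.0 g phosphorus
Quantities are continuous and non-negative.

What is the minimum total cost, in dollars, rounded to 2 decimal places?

Treat it as an LP. Let x1 = kg of barley bran, x2 = kg of meat-and-bone meal, x3 = kg of cassava meal, x4 = kg of sorghum, x5 = kg of maize.
Minimise 0.22x1 + 0.63x2 + 0.21x3 + 0.3x4 + 0.28x5 subject to:
  10x1 + 9.7x2 + 11.4x3 + 13x4 + 14.2x5 ≥ 25.5   (metabolisable energy)
  1.2x1 + 95.1x2 + 1.7x3 + 0.3x4 + 0.3x5 ≥ 181.6   (calcium)
  5.6x1 + 24.4x2 + 1x3 + 2.2x4 + 2.7x5 ≥ 54.8   (lysine)
  8.4x1 + 50.5x2 + 0.9x3 + 2.7x4 + 2.6x5 ≥ 42   (phosphorus)
  x1, x2, x3, x4, x5 ≥ 0.
At the optimum only barley bran, meat-and-bone meal are positive (cassava meal, sorghum, maize = 0). The metabolisable energy and lysine requirements are met with equality.
Optimal quantities: barley bran = 0.4779 kg, meat-and-bone meal = 2.136 kg.
Hence cost = 0.22·0.4779 + 0.63·2.136 = $1.4508.

$1.45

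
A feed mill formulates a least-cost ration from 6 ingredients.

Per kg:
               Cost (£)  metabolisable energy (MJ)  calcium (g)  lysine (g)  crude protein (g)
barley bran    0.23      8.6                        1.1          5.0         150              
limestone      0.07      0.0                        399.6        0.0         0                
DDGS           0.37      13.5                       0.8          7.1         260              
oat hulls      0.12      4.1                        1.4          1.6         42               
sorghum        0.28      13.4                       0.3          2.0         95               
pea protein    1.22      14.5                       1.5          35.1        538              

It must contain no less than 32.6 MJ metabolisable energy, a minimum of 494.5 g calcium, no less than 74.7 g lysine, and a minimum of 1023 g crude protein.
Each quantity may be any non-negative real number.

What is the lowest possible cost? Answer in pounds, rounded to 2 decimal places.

£2.70

Let x1 = kg of barley bran, x2 = kg of limestone, x3 = kg of DDGS, x4 = kg of oat hulls, x5 = kg of sorghum, x6 = kg of pea protein.
min 0.23x1 + 0.07x2 + 0.37x3 + 0.12x4 + 0.28x5 + 1.22x6 subject to:
  8.6x1 + 13.5x3 + 4.1x4 + 13.4x5 + 14.5x6 ≥ 32.6   (metabolisable energy)
  1.1x1 + 399.6x2 + 0.8x3 + 1.4x4 + 0.3x5 + 1.5x6 ≥ 494.5   (calcium)
  5x1 + 7.1x3 + 1.6x4 + 2x5 + 35.1x6 ≥ 74.7   (lysine)
  150x1 + 260x3 + 42x4 + 95x5 + 538x6 ≥ 1023   (crude protein)
  x1, x2, x3, x4, x5, x6 ≥ 0.
The cheapest feasible vertex uses only barley bran, limestone, pea protein; DDGS, oat hulls, sorghum are not used. There the metabolisable energy, calcium, lysine constraints are tight.
That vertex is x1 = 0.2664, x2 = 1.229, x6 = 2.09.
Objective = 0.23·0.2664 + 0.07·1.229 + 1.22·2.09 = 2.6971.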